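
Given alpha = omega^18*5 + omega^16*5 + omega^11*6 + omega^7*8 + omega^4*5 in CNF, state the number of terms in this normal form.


CNF: omega^18*5 + omega^16*5 + omega^11*6 + omega^7*8 + omega^4*5
Count the summands separated by '+':
  term 1: omega^18*5
  term 2: omega^16*5
  term 3: omega^11*6
  term 4: omega^7*8
  term 5: omega^4*5
Total terms = 5

5


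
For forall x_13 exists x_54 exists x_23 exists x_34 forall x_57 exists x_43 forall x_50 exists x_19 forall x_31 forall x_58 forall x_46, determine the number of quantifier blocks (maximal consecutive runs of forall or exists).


Alternations = 6.
Blocks = alternations + 1 = 7

7


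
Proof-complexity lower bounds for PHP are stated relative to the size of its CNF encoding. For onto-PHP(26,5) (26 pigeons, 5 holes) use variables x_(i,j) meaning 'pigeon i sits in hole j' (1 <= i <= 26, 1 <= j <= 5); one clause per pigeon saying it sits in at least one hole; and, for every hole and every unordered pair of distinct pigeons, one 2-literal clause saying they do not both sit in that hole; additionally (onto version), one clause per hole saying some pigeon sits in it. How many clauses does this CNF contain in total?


onto-PHP(26,5): 26 pigeons, 5 holes, 26*5 = 130 variables.
- pigeon clauses: one per pigeon -> 26 clauses
- hole clauses: 5 holes * C(26,2) = 5 * 325 -> 1625 clauses
- onto clauses: one per hole -> 5 clauses
Total clauses = 26 + 1625 + 5 = 1656

1656


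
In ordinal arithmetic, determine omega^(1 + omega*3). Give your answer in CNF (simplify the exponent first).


omega^(1 + omega*3):
In ordinal addition a term is absorbed by a following term of strictly larger exponent: 0 < 1, so 1 + omega*3 = omega*3.
omega raised to a CNF ordinal is a single CNF term: Result = omega^(omega*3)

omega^(omega*3)


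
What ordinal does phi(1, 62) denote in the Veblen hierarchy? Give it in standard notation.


phi(1, 62):
phi(1, beta) = epsilon_beta (the beta-th epsilon number).
phi(1, 62) = epsilon_62

epsilon_62


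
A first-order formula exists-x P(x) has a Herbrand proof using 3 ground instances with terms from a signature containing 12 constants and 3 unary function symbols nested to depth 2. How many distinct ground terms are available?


Herbrand terms by depth:
Depth 0: 12 constants
Depth 1: 36 new terms (running total: 48)
Depth 2: 108 new terms (running total: 156)
Total distinct ground terms = 156

156


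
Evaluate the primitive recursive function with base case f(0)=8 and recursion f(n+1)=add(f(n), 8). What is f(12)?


f(0) = 8
f(1) = add(f(0), 8) = add(8, 8) = 16
f(2) = add(f(1), 8) = add(16, 8) = 24
f(3) = add(f(2), 8) = add(24, 8) = 32
f(4) = add(f(3), 8) = add(32, 8) = 40
f(5) = add(f(4), 8) = add(40, 8) = 48
f(6) = add(f(5), 8) = add(48, 8) = 56
f(7) = add(f(6), 8) = add(56, 8) = 64
f(8) = add(f(7), 8) = add(64, 8) = 72
f(9) = add(f(8), 8) = add(72, 8) = 80
f(10) = add(f(9), 8) = add(80, 8) = 88
f(11) = add(f(10), 8) = add(88, 8) = 96
f(12) = add(f(11), 8) = add(96, 8) = 104


104


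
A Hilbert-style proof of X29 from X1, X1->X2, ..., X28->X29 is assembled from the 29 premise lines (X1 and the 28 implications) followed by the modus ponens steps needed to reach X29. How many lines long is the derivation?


We have 29 premise lines: X1 and 28 implications.
Each implication is detached once by MP, giving 28 MP lines.
29 premise lines + 28 MP lines = 57 total lines.

57


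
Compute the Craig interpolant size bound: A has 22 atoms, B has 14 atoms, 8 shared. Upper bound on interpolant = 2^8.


Shared atoms = 8
Craig interpolant size bound = 2^8
= 256

256


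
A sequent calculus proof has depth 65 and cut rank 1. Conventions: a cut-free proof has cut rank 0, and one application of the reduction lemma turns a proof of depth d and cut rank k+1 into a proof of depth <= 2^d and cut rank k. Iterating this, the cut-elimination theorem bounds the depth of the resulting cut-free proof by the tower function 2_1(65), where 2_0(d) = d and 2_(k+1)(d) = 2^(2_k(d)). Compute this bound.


Each rank reduction sends depth d to at most 2^d; cut rank r needs r reductions.
2_0(65) = 65
2_1(65) = 2^65 = 36893488147419103232
Cut-free depth bound = 36893488147419103232

36893488147419103232


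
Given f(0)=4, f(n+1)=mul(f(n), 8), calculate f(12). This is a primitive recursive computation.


f(0) = 4
f(1) = mul(f(0), 8) = mul(4, 8) = 32
f(2) = mul(f(1), 8) = mul(32, 8) = 256
f(3) = mul(f(2), 8) = mul(256, 8) = 2048
f(4) = mul(f(3), 8) = mul(2048, 8) = 16384
f(5) = mul(f(4), 8) = mul(16384, 8) = 131072
f(6) = mul(f(5), 8) = mul(131072, 8) = 1048576
f(7) = mul(f(6), 8) = mul(1048576, 8) = 8388608
f(8) = mul(f(7), 8) = mul(8388608, 8) = 67108864
f(9) = mul(f(8), 8) = mul(67108864, 8) = 536870912
f(10) = mul(f(9), 8) = mul(536870912, 8) = 4294967296
f(11) = mul(f(10), 8) = mul(4294967296, 8) = 34359738368
f(12) = mul(f(11), 8) = mul(34359738368, 8) = 274877906944


274877906944


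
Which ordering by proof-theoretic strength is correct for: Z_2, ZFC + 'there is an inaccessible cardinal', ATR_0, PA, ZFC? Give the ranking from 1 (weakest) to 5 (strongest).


Ordering by consistency strength:
1. PA
2. ATR_0
3. Z_2
4. ZFC
5. ZFC + 'there is an inaccessible cardinal'


Z_2=3, ZFC + 'there is an inaccessible cardinal'=5, ATR_0=2, PA=1, ZFC=4


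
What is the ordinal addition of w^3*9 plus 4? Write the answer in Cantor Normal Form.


Ordinal addition w^3*9 + 4:
Leading exponent of alpha (3) > leading exponent of beta (0).
Since alpha's term has higher exponent than beta's leading term,
the sum is simply alpha followed by beta.
Result = w^3*9 + 4

w^3*9 + 4


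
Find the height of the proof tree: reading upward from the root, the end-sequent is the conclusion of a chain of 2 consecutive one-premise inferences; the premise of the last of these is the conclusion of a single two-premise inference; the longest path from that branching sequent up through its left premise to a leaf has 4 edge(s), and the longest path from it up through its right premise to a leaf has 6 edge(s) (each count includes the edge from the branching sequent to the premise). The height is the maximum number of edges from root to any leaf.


Longest path through the left premise: 4 edges (measured from the branching sequent)
Longest path through the right premise: 6 edges
Height of the subtree rooted at the branching sequent: max(4, 6) = 6
The branching sequent sits 2 edges above the root (the chain of one-premise inferences), so height = 6 + 2 = 8

8


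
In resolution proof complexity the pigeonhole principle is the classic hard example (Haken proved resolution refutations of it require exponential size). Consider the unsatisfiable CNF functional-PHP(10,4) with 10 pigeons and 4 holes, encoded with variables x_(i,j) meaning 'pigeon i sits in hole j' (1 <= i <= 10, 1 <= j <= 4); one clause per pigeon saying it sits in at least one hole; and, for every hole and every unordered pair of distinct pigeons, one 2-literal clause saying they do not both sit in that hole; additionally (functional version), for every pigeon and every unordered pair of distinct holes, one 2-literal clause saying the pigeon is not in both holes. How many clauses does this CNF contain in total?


functional-PHP(10,4): 10 pigeons, 4 holes, 10*4 = 40 variables.
- pigeon clauses: one per pigeon -> 10 clauses
- hole clauses: 4 holes * C(10,2) = 4 * 45 -> 180 clauses
- functional clauses: 10 pigeons * C(4,2) = 10 * 6 -> 60 clauses
Total clauses = 10 + 180 + 60 = 250

250


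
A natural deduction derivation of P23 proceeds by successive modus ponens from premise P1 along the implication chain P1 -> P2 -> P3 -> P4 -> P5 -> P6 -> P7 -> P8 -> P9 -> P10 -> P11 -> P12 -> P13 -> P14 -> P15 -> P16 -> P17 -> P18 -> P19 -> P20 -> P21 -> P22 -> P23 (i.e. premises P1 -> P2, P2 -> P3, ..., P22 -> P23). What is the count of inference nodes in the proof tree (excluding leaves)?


We have a chain: P1 -> P2 -> P3 -> P4 -> P5 -> P6 -> P7 -> P8 -> P9 -> P10 -> P11 -> P12 -> P13 -> P14 -> P15 -> P16 -> P17 -> P18 -> P19 -> P20 -> P21 -> P22 -> P23.
Each modus ponens application produces the next variable.
The chain has 23 propositions, so 23-1 = 22 modus ponens steps.
Total inference nodes = 22

22


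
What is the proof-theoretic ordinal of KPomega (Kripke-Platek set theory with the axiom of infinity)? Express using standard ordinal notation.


The proof-theoretic ordinal of KPomega (Kripke-Platek set theory with the axiom of infinity) is a standard result in ordinal analysis.
This ordinal is the supremum of order types of primitive recursive well-orderings
that the theory can prove to be well-ordered.
For KPomega (Kripke-Platek set theory with the axiom of infinity), the proof-theoretic ordinal is psi_0(epsilon_{Omega+1}).

psi_0(epsilon_{Omega+1})


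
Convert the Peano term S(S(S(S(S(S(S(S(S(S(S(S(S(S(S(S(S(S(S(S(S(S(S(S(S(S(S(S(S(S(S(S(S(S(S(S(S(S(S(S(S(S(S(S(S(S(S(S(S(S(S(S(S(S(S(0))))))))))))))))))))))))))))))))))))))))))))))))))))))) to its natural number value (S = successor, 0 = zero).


Counting successors applied to 0:
55 applications of S to 0 = 55

55


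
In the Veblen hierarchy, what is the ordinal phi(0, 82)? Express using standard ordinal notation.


phi(0, 82):
phi(0, beta) = omega^beta by definition.
phi(0, 82) = omega^82

omega^82


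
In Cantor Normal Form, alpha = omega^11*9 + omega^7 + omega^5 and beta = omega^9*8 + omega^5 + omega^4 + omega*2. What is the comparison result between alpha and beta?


Compare term by term from highest exponent:
alpha = omega^11*9 + omega^7 + omega^5
beta = omega^9*8 + omega^5 + omega^4 + omega*2
Term 1: alpha has omega^11*9, beta has omega^9*8
Term 2: alpha has omega^7*1, beta has omega^5*1
Term 3: alpha has omega^5*1, beta has omega^4*1
Term 4: alpha has omega^0*0, beta has omega^1*2
Result: alpha > beta

alpha > beta


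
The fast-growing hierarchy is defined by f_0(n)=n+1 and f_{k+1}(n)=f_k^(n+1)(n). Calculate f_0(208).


f_0(208) = 208 + 1 = 209

209


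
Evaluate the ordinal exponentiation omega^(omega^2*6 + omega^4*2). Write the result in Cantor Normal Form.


omega^(omega^2*6 + omega^4*2):
In ordinal addition a term is absorbed by a following term of strictly larger exponent: 2 < 4, so omega^2*6 + omega^4*2 = omega^4*2.
omega raised to a CNF ordinal is a single CNF term: Result = omega^(omega^4*2)

omega^(omega^4*2)


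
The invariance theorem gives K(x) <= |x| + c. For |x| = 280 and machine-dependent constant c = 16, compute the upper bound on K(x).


K(x) <= |x| + c = 280 + 16 = 296

296


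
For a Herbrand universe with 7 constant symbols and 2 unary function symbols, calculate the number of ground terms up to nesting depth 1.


Herbrand terms by depth:
Depth 0: 7 constants
Depth 1: 14 new terms (running total: 21)
Total distinct ground terms = 21

21


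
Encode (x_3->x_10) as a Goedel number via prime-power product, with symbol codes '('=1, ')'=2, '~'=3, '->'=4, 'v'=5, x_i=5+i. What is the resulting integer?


Formula: (x_3->x_10)
Symbol codes: [1, 8, 4, 15, 2]
Primes: [2, 3, 5, 7, 11]
p_1^1 = 2^1 = 2
p_2^8 = 3^8 = 6561
p_3^4 = 5^4 = 625
p_4^15 = 7^15 = 4747561509943
p_5^2 = 11^2 = 121
Product = 4711248598843823478750

4711248598843823478750


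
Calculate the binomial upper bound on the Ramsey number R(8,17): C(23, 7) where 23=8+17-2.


R(8,17) <= C(8+17-2, 8-1) = C(23, 7)
C(23, 7) = 23! / (7! * 16!)
= 245157

245157


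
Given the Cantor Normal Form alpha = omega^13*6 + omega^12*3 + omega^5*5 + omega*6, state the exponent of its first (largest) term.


CNF: omega^13*6 + omega^12*3 + omega^5*5 + omega*6
The leading term is omega^13*6, which has exponent 13.

13


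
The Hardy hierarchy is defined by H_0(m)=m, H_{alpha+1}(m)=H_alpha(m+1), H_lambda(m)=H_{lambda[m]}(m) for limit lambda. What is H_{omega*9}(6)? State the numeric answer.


H_{omega*9}(6):
For the Hardy hierarchy, H_{omega*k}(n) = 2^k * n.
2^9 = 512.
512 * 6 = 3072

3072


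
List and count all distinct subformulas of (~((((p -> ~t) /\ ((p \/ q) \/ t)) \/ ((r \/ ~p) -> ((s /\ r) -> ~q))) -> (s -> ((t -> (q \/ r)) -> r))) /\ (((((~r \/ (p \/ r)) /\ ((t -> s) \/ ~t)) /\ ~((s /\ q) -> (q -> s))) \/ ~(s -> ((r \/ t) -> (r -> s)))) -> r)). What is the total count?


Formula: (~((((p -> ~t) /\ ((p \/ q) \/ t)) \/ ((r \/ ~p) -> ((s /\ r) -> ~q))) -> (s -> ((t -> (q \/ r)) -> r))) /\ (((((~r \/ (p \/ r)) /\ ((t -> s) \/ ~t)) /\ ~((s /\ q) -> (q -> s))) \/ ~(s -> ((r \/ t) -> (r -> s)))) -> r))
Subformulas found:
  1. r
  2. p
  3. q
  4. s
  5. t
  6. ~t
  7. ~p
  8. ~r
  9. ~q
  10. (t -> s)
  11. (s /\ r)
  12. (q -> s)
  13. (r \/ t)
  14. (q \/ r)
  15. (s /\ q)
  16. (p \/ q)
  17. (r -> s)
  18. (p \/ r)
  19. (r \/ ~p)
  20. (p -> ~t)
  21. ((p \/ q) \/ t)
  22. (t -> (q \/ r))
  23. (~r \/ (p \/ r))
  24. ((s /\ r) -> ~q)
  25. ((t -> s) \/ ~t)
  26. ((t -> (q \/ r)) -> r)
  27. ((s /\ q) -> (q -> s))
  28. ((r \/ t) -> (r -> s))
  29. ~((s /\ q) -> (q -> s))
  30. (s -> ((t -> (q \/ r)) -> r))
  31. (s -> ((r \/ t) -> (r -> s)))
  32. ((p -> ~t) /\ ((p \/ q) \/ t))
  33. ~(s -> ((r \/ t) -> (r -> s)))
  34. ((r \/ ~p) -> ((s /\ r) -> ~q))
  35. ((~r \/ (p \/ r)) /\ ((t -> s) \/ ~t))
  36. (((p -> ~t) /\ ((p \/ q) \/ t)) \/ ((r \/ ~p) -> ((s /\ r) -> ~q)))
  37. (((~r \/ (p \/ r)) /\ ((t -> s) \/ ~t)) /\ ~((s /\ q) -> (q -> s)))
  38. ((((p -> ~t) /\ ((p \/ q) \/ t)) \/ ((r \/ ~p) -> ((s /\ r) -> ~q))) -> (s -> ((t -> (q \/ r)) -> r)))
  39. ~((((p -> ~t) /\ ((p \/ q) \/ t)) \/ ((r \/ ~p) -> ((s /\ r) -> ~q))) -> (s -> ((t -> (q \/ r)) -> r)))
  40. ((((~r \/ (p \/ r)) /\ ((t -> s) \/ ~t)) /\ ~((s /\ q) -> (q -> s))) \/ ~(s -> ((r \/ t) -> (r -> s))))
  41. (((((~r \/ (p \/ r)) /\ ((t -> s) \/ ~t)) /\ ~((s /\ q) -> (q -> s))) \/ ~(s -> ((r \/ t) -> (r -> s)))) -> r)
  42. (~((((p -> ~t) /\ ((p \/ q) \/ t)) \/ ((r \/ ~p) -> ((s /\ r) -> ~q))) -> (s -> ((t -> (q \/ r)) -> r))) /\ (((((~r \/ (p \/ r)) /\ ((t -> s) \/ ~t)) /\ ~((s /\ q) -> (q -> s))) \/ ~(s -> ((r \/ t) -> (r -> s)))) -> r))
Total distinct subformulas = 42

42


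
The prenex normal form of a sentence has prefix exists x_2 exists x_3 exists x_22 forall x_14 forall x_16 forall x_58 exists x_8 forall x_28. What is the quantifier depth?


Quantifier prefix has 8 quantifier symbols.
Quantifier depth = 8

8


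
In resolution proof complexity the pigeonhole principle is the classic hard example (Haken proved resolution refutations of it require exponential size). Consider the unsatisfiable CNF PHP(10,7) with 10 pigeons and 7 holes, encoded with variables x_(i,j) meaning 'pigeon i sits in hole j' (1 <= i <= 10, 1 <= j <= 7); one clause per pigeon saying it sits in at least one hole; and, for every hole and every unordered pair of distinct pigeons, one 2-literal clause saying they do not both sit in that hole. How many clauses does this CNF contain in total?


PHP(10,7): 10 pigeons, 7 holes, 10*7 = 70 variables.
- pigeon clauses: one per pigeon -> 10 clauses
- hole clauses: 7 holes * C(10,2) = 7 * 45 -> 315 clauses
Total clauses = 10 + 315 = 325

325


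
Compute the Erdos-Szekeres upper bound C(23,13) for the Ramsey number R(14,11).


R(14,11) <= C(14+11-2, 14-1) = C(23, 13)
C(23, 13) = 23! / (13! * 10!)
= 1144066

1144066


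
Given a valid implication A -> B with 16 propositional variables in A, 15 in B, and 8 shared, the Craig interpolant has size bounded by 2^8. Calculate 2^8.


Shared atoms = 8
Craig interpolant size bound = 2^8
= 256

256


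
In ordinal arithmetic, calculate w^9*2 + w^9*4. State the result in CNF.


Ordinal addition w^9*2 + w^9*4:
Both terms have the same exponent 9.
w^e*c + w^e*d = w^e*(c+d).
Result = w^9*(2+4) = w^9*6

w^9*6


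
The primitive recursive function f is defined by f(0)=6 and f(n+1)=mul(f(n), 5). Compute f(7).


f(0) = 6
f(1) = mul(f(0), 5) = mul(6, 5) = 30
f(2) = mul(f(1), 5) = mul(30, 5) = 150
f(3) = mul(f(2), 5) = mul(150, 5) = 750
f(4) = mul(f(3), 5) = mul(750, 5) = 3750
f(5) = mul(f(4), 5) = mul(3750, 5) = 18750
f(6) = mul(f(5), 5) = mul(18750, 5) = 93750
f(7) = mul(f(6), 5) = mul(93750, 5) = 468750


468750


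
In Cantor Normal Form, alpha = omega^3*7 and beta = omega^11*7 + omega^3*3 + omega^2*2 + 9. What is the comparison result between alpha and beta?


Compare term by term from highest exponent:
alpha = omega^3*7
beta = omega^11*7 + omega^3*3 + omega^2*2 + 9
Term 1: alpha has omega^3*7, beta has omega^11*7
Term 2: alpha has omega^0*0, beta has omega^3*3
Term 3: alpha has omega^0*0, beta has omega^2*2
Term 4: alpha has omega^0*0, beta has omega^0*9
Result: alpha < beta

alpha < beta


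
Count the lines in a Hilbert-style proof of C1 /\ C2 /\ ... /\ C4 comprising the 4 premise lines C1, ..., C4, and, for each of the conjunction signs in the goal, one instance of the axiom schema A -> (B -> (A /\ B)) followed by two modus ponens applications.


Conjoining 4 premises:
- 4 premise lines
- the goal has 3 conjunction signs; each costs 1 axiom instance + 2 MP = 3 lines: 3 * 3 = 9
Total = 4 + 9 = 13 lines.

13


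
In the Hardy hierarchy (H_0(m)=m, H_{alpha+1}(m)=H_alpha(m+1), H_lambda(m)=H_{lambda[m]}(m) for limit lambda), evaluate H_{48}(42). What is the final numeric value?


H_48(42):
For finite ordinals k, H_k(n) = n + k (each successor step adds 1).
H_48(42) = 42 + 48 = 90

90


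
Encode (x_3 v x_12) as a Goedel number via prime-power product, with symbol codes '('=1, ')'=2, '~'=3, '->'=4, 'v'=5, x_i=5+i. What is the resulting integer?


Formula: (x_3 v x_12)
Symbol codes: [1, 8, 5, 17, 2]
Primes: [2, 3, 5, 7, 11]
p_1^1 = 2^1 = 2
p_2^8 = 3^8 = 6561
p_3^5 = 5^5 = 3125
p_4^17 = 7^17 = 232630513987207
p_5^2 = 11^2 = 121
Product = 1154255906716736752293750

1154255906716736752293750


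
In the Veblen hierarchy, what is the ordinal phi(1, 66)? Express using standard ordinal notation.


phi(1, 66):
phi(1, beta) = epsilon_beta (the beta-th epsilon number).
phi(1, 66) = epsilon_66

epsilon_66


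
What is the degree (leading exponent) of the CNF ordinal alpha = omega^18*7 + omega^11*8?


CNF: omega^18*7 + omega^11*8
The leading term is omega^18*7, which has exponent 18.

18


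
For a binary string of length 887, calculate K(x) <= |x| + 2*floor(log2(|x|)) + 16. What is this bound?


floor(log2(887)) = 9
2 * 9 = 18
K(x) <= 887 + 18 + 16 = 921

921


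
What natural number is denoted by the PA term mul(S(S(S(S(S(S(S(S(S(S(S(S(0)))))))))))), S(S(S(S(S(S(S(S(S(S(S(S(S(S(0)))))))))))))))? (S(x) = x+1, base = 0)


mul(S^12(0), S^14(0)):
S^12(0) = 12
S^14(0) = 14
12 * 14 = 168

168


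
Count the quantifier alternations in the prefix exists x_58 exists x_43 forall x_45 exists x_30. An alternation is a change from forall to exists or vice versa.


Walk the prefix and count type changes:
  position 1: exists -> exists
  position 2: exists -> forall <-- alternation
  position 3: forall -> exists <-- alternation
Total alternations = 2

2


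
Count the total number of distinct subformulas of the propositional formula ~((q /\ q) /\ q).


Formula: ~((q /\ q) /\ q)
Subformulas found:
  1. q
  2. (q /\ q)
  3. ((q /\ q) /\ q)
  4. ~((q /\ q) /\ q)
Total distinct subformulas = 4

4


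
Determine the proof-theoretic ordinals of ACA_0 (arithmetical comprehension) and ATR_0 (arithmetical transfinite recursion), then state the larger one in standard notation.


Proof-theoretic ordinal of ACA_0 (arithmetical comprehension): epsilon_0
Proof-theoretic ordinal of ATR_0 (arithmetical transfinite recursion): Gamma_0
Comparing: epsilon_0 < Gamma_0.
The larger ordinal is Gamma_0 (from ATR_0 (arithmetical transfinite recursion)).

Gamma_0


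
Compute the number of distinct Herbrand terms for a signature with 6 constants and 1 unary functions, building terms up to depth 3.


Herbrand terms by depth:
Depth 0: 6 constants
Depth 1: 6 new terms (running total: 12)
Depth 2: 6 new terms (running total: 18)
Depth 3: 6 new terms (running total: 24)
Total distinct ground terms = 24

24


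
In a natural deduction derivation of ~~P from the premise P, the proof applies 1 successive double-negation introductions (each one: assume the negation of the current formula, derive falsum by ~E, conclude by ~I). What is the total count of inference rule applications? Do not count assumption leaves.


Each double-negation introduction (from C infer ~~C) uses 2 inference nodes: one ~E (C and ~C give falsum) and one ~I (discharge ~C).
1 double negations = 1 * 2 = 2 inference nodes.

2


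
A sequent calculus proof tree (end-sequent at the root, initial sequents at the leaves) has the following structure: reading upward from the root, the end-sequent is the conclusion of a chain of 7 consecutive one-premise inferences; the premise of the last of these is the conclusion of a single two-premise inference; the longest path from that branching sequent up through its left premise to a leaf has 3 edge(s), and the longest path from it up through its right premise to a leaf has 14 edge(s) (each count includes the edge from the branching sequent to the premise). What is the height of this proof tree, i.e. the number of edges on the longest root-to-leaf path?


Longest path through the left premise: 3 edges (measured from the branching sequent)
Longest path through the right premise: 14 edges
Height of the subtree rooted at the branching sequent: max(3, 14) = 14
The branching sequent sits 7 edges above the root (the chain of one-premise inferences), so height = 14 + 7 = 21

21


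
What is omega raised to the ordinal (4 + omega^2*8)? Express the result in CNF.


omega^(4 + omega^2*8):
In ordinal addition a term is absorbed by a following term of strictly larger exponent: 0 < 2, so 4 + omega^2*8 = omega^2*8.
omega raised to a CNF ordinal is a single CNF term: Result = omega^(omega^2*8)

omega^(omega^2*8)


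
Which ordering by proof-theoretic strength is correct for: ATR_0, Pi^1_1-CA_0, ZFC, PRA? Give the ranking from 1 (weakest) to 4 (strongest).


Ordering by consistency strength:
1. PRA
2. ATR_0
3. Pi^1_1-CA_0
4. ZFC


ATR_0=2, Pi^1_1-CA_0=3, ZFC=4, PRA=1


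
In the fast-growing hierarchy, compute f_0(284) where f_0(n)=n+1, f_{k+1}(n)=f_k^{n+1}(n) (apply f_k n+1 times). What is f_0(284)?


f_0(284) = 284 + 1 = 285

285


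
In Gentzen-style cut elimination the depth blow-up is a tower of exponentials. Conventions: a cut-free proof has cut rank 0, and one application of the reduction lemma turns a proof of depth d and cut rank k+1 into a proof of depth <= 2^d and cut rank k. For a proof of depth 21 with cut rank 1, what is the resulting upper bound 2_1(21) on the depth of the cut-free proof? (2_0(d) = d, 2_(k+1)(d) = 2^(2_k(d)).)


Each rank reduction sends depth d to at most 2^d; cut rank r needs r reductions.
2_0(21) = 21
2_1(21) = 2^21 = 2097152
Cut-free depth bound = 2097152

2097152


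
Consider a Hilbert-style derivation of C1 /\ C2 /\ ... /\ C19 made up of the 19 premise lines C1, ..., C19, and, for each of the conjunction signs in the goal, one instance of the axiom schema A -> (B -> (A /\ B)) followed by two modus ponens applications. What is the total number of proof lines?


Conjoining 19 premises:
- 19 premise lines
- the goal has 18 conjunction signs; each costs 1 axiom instance + 2 MP = 3 lines: 3 * 18 = 54
Total = 19 + 54 = 73 lines.

73


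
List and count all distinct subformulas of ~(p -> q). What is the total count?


Formula: ~(p -> q)
Subformulas found:
  1. p
  2. q
  3. (p -> q)
  4. ~(p -> q)
Total distinct subformulas = 4

4


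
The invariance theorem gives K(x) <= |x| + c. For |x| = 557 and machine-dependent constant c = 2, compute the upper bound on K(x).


K(x) <= |x| + c = 557 + 2 = 559

559


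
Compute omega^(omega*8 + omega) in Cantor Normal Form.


omega^(omega*8 + omega):
Both terms of the exponent have the same exponent 1, so they merge: omega*8 + omega = omega*(8+1) = omega*9.
omega raised to a CNF ordinal is a single CNF term: Result = omega^(omega*9)

omega^(omega*9)


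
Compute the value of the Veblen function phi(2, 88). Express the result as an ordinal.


phi(2, 88):
phi(2, beta) = zeta_beta (the beta-th zeta number, fixed point of epsilon).
phi(2, 88) = zeta_88

zeta_88


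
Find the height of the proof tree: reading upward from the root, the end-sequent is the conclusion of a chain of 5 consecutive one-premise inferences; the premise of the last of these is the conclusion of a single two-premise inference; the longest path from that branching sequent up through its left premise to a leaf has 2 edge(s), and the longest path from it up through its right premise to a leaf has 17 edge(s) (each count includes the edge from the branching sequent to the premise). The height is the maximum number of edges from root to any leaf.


Longest path through the left premise: 2 edges (measured from the branching sequent)
Longest path through the right premise: 17 edges
Height of the subtree rooted at the branching sequent: max(2, 17) = 17
The branching sequent sits 5 edges above the root (the chain of one-premise inferences), so height = 17 + 5 = 22

22


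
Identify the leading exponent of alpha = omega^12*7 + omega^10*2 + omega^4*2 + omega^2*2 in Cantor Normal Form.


CNF: omega^12*7 + omega^10*2 + omega^4*2 + omega^2*2
The leading term is omega^12*7, which has exponent 12.

12


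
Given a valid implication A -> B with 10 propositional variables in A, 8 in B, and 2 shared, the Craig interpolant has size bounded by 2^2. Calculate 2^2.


Shared atoms = 2
Craig interpolant size bound = 2^2
= 4

4


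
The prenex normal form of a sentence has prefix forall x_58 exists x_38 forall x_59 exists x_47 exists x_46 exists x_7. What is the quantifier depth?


Quantifier prefix has 6 quantifier symbols.
Quantifier depth = 6

6


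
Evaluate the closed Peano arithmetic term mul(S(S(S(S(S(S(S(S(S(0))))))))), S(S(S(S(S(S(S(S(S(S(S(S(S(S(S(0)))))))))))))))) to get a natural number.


mul(S^9(0), S^15(0)):
S^9(0) = 9
S^15(0) = 15
9 * 15 = 135

135


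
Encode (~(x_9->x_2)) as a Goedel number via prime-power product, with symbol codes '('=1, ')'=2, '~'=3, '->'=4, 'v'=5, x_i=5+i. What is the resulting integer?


Formula: (~(x_9->x_2))
Symbol codes: [1, 3, 1, 14, 4, 7, 2, 2]
Primes: [2, 3, 5, 7, 11, 13, 17, 19]
p_1^1 = 2^1 = 2
p_2^3 = 3^3 = 27
p_3^1 = 5^1 = 5
p_4^14 = 7^14 = 678223072849
p_5^4 = 11^4 = 14641
p_6^7 = 13^7 = 62748517
p_7^2 = 17^2 = 289
p_8^2 = 19^2 = 361
Product = 17551554049505492919927202167990

17551554049505492919927202167990


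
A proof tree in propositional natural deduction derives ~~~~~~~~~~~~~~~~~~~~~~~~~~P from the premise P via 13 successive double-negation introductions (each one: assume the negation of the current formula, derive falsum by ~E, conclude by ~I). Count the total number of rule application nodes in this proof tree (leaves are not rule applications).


Each double-negation introduction (from C infer ~~C) uses 2 inference nodes: one ~E (C and ~C give falsum) and one ~I (discharge ~C).
13 double negations = 13 * 2 = 26 inference nodes.

26


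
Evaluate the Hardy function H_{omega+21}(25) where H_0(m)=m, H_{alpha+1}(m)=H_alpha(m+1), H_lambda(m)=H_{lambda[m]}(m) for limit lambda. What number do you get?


H_{omega+21}(25):
Unwind the 21 successor steps: H_{omega+21}(25) = H_omega(25+21) = H_omega(46).
H_omega(m) = H_m(m) = m + m = 2m.
Result = 2 * 46 = 92

92


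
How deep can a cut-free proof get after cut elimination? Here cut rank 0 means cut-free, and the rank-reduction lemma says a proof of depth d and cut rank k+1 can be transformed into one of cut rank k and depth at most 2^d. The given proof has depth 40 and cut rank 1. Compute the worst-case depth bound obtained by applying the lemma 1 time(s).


Each rank reduction sends depth d to at most 2^d; cut rank r needs r reductions.
2_0(40) = 40
2_1(40) = 2^40 = 1099511627776
Cut-free depth bound = 1099511627776

1099511627776


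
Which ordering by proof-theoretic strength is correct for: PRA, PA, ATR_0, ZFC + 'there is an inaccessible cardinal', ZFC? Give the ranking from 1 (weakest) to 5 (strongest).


Ordering by consistency strength:
1. PRA
2. PA
3. ATR_0
4. ZFC
5. ZFC + 'there is an inaccessible cardinal'


PRA=1, PA=2, ATR_0=3, ZFC + 'there is an inaccessible cardinal'=5, ZFC=4


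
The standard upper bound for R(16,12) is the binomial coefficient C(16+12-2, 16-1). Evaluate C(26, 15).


R(16,12) <= C(16+12-2, 16-1) = C(26, 15)
C(26, 15) = 26! / (15! * 11!)
= 7726160

7726160


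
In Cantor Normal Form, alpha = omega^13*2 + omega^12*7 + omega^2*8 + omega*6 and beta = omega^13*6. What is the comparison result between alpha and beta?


Compare term by term from highest exponent:
alpha = omega^13*2 + omega^12*7 + omega^2*8 + omega*6
beta = omega^13*6
Term 1: alpha has omega^13*2, beta has omega^13*6
Term 2: alpha has omega^12*7, beta has omega^0*0
Term 3: alpha has omega^2*8, beta has omega^0*0
Term 4: alpha has omega^1*6, beta has omega^0*0
Result: alpha < beta

alpha < beta


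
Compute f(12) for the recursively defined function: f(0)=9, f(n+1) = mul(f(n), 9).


f(0) = 9
f(1) = mul(f(0), 9) = mul(9, 9) = 81
f(2) = mul(f(1), 9) = mul(81, 9) = 729
f(3) = mul(f(2), 9) = mul(729, 9) = 6561
f(4) = mul(f(3), 9) = mul(6561, 9) = 59049
f(5) = mul(f(4), 9) = mul(59049, 9) = 531441
f(6) = mul(f(5), 9) = mul(531441, 9) = 4782969
f(7) = mul(f(6), 9) = mul(4782969, 9) = 43046721
f(8) = mul(f(7), 9) = mul(43046721, 9) = 387420489
f(9) = mul(f(8), 9) = mul(387420489, 9) = 3486784401
f(10) = mul(f(9), 9) = mul(3486784401, 9) = 31381059609
f(11) = mul(f(10), 9) = mul(31381059609, 9) = 282429536481
f(12) = mul(f(11), 9) = mul(282429536481, 9) = 2541865828329


2541865828329


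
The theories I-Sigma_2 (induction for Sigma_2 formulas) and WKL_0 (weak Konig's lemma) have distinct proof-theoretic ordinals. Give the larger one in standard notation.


Proof-theoretic ordinal of I-Sigma_2 (induction for Sigma_2 formulas): omega^(omega^omega)
Proof-theoretic ordinal of WKL_0 (weak Konig's lemma): omega^omega
Comparing: omega^omega < omega^(omega^omega).
The larger ordinal is omega^(omega^omega) (from I-Sigma_2 (induction for Sigma_2 formulas)).

omega^(omega^omega)


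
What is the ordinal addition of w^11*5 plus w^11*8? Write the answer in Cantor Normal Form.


Ordinal addition w^11*5 + w^11*8:
Both terms have the same exponent 11.
w^e*c + w^e*d = w^e*(c+d).
Result = w^11*(5+8) = w^11*13

w^11*13


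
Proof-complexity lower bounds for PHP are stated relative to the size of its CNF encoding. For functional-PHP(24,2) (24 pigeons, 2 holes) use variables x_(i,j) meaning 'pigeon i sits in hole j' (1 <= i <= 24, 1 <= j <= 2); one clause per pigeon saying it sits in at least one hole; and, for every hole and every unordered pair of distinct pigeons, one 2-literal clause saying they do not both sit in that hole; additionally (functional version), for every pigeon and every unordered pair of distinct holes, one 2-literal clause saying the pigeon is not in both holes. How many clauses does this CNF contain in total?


functional-PHP(24,2): 24 pigeons, 2 holes, 24*2 = 48 variables.
- pigeon clauses: one per pigeon -> 24 clauses
- hole clauses: 2 holes * C(24,2) = 2 * 276 -> 552 clauses
- functional clauses: 24 pigeons * C(2,2) = 24 * 1 -> 24 clauses
Total clauses = 24 + 552 + 24 = 600

600


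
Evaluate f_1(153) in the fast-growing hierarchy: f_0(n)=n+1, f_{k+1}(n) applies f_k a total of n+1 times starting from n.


f_1(153) = f_0^154(153)
f_0 adds 1 each time, applied 154 times.
f_1(153) = 153 + 154 = 307

307


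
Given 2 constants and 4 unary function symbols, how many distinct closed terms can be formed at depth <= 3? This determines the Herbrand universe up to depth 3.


Herbrand terms by depth:
Depth 0: 2 constants
Depth 1: 8 new terms (running total: 10)
Depth 2: 32 new terms (running total: 42)
Depth 3: 128 new terms (running total: 170)
Total distinct ground terms = 170

170


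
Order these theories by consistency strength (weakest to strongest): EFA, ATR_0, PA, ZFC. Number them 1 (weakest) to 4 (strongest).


Ordering by consistency strength:
1. EFA
2. PA
3. ATR_0
4. ZFC


EFA=1, ATR_0=3, PA=2, ZFC=4


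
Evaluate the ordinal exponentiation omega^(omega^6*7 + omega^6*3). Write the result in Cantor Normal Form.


omega^(omega^6*7 + omega^6*3):
Both terms of the exponent have the same exponent 6, so they merge: omega^6*7 + omega^6*3 = omega^6*(7+3) = omega^6*10.
omega raised to a CNF ordinal is a single CNF term: Result = omega^(omega^6*10)

omega^(omega^6*10)


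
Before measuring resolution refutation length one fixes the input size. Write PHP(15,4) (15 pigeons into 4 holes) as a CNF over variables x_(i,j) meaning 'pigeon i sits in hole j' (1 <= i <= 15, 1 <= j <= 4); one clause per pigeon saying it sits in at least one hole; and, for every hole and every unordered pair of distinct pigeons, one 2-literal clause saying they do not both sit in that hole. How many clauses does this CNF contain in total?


PHP(15,4): 15 pigeons, 4 holes, 15*4 = 60 variables.
- pigeon clauses: one per pigeon -> 15 clauses
- hole clauses: 4 holes * C(15,2) = 4 * 105 -> 420 clauses
Total clauses = 15 + 420 = 435

435


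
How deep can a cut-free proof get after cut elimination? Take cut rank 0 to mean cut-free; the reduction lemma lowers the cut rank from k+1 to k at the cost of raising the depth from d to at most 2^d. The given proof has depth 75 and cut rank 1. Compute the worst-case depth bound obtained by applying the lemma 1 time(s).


Each rank reduction sends depth d to at most 2^d; cut rank r needs r reductions.
2_0(75) = 75
2_1(75) = 2^75 = 37778931862957161709568
Cut-free depth bound = 37778931862957161709568

37778931862957161709568


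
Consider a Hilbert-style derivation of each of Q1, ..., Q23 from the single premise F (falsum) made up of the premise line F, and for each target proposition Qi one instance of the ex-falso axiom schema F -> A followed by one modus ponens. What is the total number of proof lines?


Ex falso, line by line:
- 1 premise line (F)
- 23 targets, each needing 1 axiom instance (F -> Qi) + 1 MP = 2 lines: 2 * 23 = 46
Total = 1 + 46 = 47 lines.

47


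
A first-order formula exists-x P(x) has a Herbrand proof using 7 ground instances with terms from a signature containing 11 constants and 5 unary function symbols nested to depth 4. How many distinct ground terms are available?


Herbrand terms by depth:
Depth 0: 11 constants
Depth 1: 55 new terms (running total: 66)
Depth 2: 275 new terms (running total: 341)
Depth 3: 1375 new terms (running total: 1716)
Depth 4: 6875 new terms (running total: 8591)
Total distinct ground terms = 8591

8591


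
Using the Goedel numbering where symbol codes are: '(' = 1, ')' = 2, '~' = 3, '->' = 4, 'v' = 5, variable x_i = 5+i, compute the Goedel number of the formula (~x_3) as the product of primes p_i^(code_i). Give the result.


Formula: (~x_3)
Symbol codes: [1, 3, 8, 2]
Primes: [2, 3, 5, 7]
p_1^1 = 2^1 = 2
p_2^3 = 3^3 = 27
p_3^8 = 5^8 = 390625
p_4^2 = 7^2 = 49
Product = 1033593750

1033593750


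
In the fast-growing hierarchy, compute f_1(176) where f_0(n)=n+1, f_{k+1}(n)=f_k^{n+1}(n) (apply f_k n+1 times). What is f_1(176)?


f_1(176) = f_0^177(176)
f_0 adds 1 each time, applied 177 times.
f_1(176) = 176 + 177 = 353

353


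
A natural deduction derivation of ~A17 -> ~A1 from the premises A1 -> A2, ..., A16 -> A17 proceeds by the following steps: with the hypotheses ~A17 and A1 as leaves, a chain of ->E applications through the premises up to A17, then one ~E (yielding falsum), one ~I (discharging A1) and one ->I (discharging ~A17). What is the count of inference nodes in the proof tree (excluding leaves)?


From hypothesis A1, 16 ->E steps along the 16 premises yield A17.
~E with hypothesis ~A17 gives falsum (1 node); ~I discharging A1 gives ~A1 (1 node); ->I discharging ~A17 gives the goal (1 node).
Total = 16 + 3 = 19 inference nodes.

19


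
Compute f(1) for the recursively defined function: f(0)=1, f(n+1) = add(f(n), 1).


f(0) = 1
f(1) = add(f(0), 1) = add(1, 1) = 2


2


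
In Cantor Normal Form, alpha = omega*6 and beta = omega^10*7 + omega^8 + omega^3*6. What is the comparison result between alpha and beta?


Compare term by term from highest exponent:
alpha = omega*6
beta = omega^10*7 + omega^8 + omega^3*6
Term 1: alpha has omega^1*6, beta has omega^10*7
Term 2: alpha has omega^0*0, beta has omega^8*1
Term 3: alpha has omega^0*0, beta has omega^3*6
Result: alpha < beta

alpha < beta


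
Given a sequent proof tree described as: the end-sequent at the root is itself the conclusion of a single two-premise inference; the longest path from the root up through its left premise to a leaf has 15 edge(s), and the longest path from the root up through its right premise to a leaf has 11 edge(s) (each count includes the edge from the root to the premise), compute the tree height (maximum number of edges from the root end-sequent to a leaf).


Longest path through the left premise: 15 edges (measured from the branching sequent)
Longest path through the right premise: 11 edges
Height of the subtree rooted at the branching sequent: max(15, 11) = 15
The branching sequent is the root itself.
Total height = 15

15


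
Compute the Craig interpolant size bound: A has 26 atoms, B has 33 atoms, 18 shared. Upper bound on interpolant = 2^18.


Shared atoms = 18
Craig interpolant size bound = 2^18
= 262144

262144


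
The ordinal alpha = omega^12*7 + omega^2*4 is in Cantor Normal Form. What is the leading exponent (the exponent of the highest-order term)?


CNF: omega^12*7 + omega^2*4
The leading term is omega^12*7, which has exponent 12.

12


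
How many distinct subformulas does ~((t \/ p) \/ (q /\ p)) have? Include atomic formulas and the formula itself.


Formula: ~((t \/ p) \/ (q /\ p))
Subformulas found:
  1. q
  2. p
  3. t
  4. (q /\ p)
  5. (t \/ p)
  6. ((t \/ p) \/ (q /\ p))
  7. ~((t \/ p) \/ (q /\ p))
Total distinct subformulas = 7

7


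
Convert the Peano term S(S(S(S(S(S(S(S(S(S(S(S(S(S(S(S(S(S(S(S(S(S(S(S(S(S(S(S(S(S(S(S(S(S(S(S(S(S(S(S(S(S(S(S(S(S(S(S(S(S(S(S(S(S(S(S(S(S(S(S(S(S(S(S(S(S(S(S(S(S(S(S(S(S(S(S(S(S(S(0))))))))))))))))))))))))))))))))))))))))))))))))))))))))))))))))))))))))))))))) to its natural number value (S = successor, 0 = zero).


Counting successors applied to 0:
79 applications of S to 0 = 79

79


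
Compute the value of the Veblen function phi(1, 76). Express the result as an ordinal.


phi(1, 76):
phi(1, beta) = epsilon_beta (the beta-th epsilon number).
phi(1, 76) = epsilon_76

epsilon_76


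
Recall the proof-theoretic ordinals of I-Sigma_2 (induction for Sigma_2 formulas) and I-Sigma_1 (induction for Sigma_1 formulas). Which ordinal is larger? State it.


Proof-theoretic ordinal of I-Sigma_2 (induction for Sigma_2 formulas): omega^(omega^omega)
Proof-theoretic ordinal of I-Sigma_1 (induction for Sigma_1 formulas): omega^omega
Comparing: omega^omega < omega^(omega^omega).
The larger ordinal is omega^(omega^omega) (from I-Sigma_2 (induction for Sigma_2 formulas)).

omega^(omega^omega)


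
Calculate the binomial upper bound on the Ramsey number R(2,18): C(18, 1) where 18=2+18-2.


R(2,18) <= C(2+18-2, 2-1) = C(18, 1)
C(18, 1) = 18! / (1! * 17!)
= 18

18


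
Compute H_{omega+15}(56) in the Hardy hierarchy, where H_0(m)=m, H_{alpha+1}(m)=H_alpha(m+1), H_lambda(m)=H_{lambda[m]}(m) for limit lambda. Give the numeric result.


H_{omega+15}(56):
Unwind the 15 successor steps: H_{omega+15}(56) = H_omega(56+15) = H_omega(71).
H_omega(m) = H_m(m) = m + m = 2m.
Result = 2 * 71 = 142

142


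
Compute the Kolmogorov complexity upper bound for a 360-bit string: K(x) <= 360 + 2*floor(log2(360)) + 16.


floor(log2(360)) = 8
2 * 8 = 16
K(x) <= 360 + 16 + 16 = 392

392


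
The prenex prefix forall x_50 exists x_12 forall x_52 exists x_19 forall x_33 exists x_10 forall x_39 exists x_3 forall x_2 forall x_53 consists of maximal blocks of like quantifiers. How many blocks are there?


Alternations = 8.
Blocks = alternations + 1 = 9

9
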